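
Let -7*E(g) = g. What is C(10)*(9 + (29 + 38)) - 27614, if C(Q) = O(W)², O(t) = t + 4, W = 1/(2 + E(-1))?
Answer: -5871986/225 ≈ -26098.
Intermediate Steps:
E(g) = -g/7
W = 7/15 (W = 1/(2 - ⅐*(-1)) = 1/(2 + ⅐) = 1/(15/7) = 7/15 ≈ 0.46667)
O(t) = 4 + t
C(Q) = 4489/225 (C(Q) = (4 + 7/15)² = (67/15)² = 4489/225)
C(10)*(9 + (29 + 38)) - 27614 = 4489*(9 + (29 + 38))/225 - 27614 = 4489*(9 + 67)/225 - 27614 = (4489/225)*76 - 27614 = 341164/225 - 27614 = -5871986/225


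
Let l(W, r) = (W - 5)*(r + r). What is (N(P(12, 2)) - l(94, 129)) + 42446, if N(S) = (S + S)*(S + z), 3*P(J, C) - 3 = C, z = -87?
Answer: 172796/9 ≈ 19200.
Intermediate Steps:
P(J, C) = 1 + C/3
N(S) = 2*S*(-87 + S) (N(S) = (S + S)*(S - 87) = (2*S)*(-87 + S) = 2*S*(-87 + S))
l(W, r) = 2*r*(-5 + W) (l(W, r) = (-5 + W)*(2*r) = 2*r*(-5 + W))
(N(P(12, 2)) - l(94, 129)) + 42446 = (2*(1 + (1/3)*2)*(-87 + (1 + (1/3)*2)) - 2*129*(-5 + 94)) + 42446 = (2*(1 + 2/3)*(-87 + (1 + 2/3)) - 2*129*89) + 42446 = (2*(5/3)*(-87 + 5/3) - 1*22962) + 42446 = (2*(5/3)*(-256/3) - 22962) + 42446 = (-2560/9 - 22962) + 42446 = -209218/9 + 42446 = 172796/9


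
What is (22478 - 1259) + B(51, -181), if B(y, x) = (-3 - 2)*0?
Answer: 21219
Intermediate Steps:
B(y, x) = 0 (B(y, x) = -5*0 = 0)
(22478 - 1259) + B(51, -181) = (22478 - 1259) + 0 = 21219 + 0 = 21219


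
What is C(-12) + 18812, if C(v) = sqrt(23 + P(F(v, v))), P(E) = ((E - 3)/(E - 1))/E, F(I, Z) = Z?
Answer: 18812 + sqrt(15483)/26 ≈ 18817.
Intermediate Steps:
P(E) = (-3 + E)/(E*(-1 + E)) (P(E) = ((-3 + E)/(-1 + E))/E = (-3 + E)/(E*(-1 + E)))
C(v) = sqrt(23 + (-3 + v)/(v*(-1 + v)))
C(-12) + 18812 = sqrt((-3 - 12 + 23*(-12)*(-1 - 12))/((-12)*(-1 - 12))) + 18812 = sqrt(-1/12*(-3 - 12 + 23*(-12)*(-13))/(-13)) + 18812 = sqrt(-1/12*(-1/13)*(-3 - 12 + 3588)) + 18812 = sqrt(-1/12*(-1/13)*3573) + 18812 = sqrt(1191/52) + 18812 = sqrt(15483)/26 + 18812 = 18812 + sqrt(15483)/26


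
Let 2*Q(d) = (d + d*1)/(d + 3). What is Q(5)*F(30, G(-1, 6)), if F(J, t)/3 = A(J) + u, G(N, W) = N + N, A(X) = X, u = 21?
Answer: 765/8 ≈ 95.625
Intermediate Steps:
G(N, W) = 2*N
Q(d) = d/(3 + d) (Q(d) = ((d + d*1)/(d + 3))/2 = ((d + d)/(3 + d))/2 = ((2*d)/(3 + d))/2 = (2*d/(3 + d))/2 = d/(3 + d))
F(J, t) = 63 + 3*J (F(J, t) = 3*(J + 21) = 3*(21 + J) = 63 + 3*J)
Q(5)*F(30, G(-1, 6)) = (5/(3 + 5))*(63 + 3*30) = (5/8)*(63 + 90) = (5*(1/8))*153 = (5/8)*153 = 765/8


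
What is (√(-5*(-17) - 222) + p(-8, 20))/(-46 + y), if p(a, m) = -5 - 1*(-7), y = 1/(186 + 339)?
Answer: -1050/24149 - 525*I*√137/24149 ≈ -0.04348 - 0.25446*I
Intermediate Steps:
y = 1/525 ≈ 0.0019048
p(a, m) = 2 (p(a, m) = -5 + 7 = 2)
(√(-5*(-17) - 222) + p(-8, 20))/(-46 + y) = (√(-5*(-17) - 222) + 2)/(-46 + 1/525) = (√(85 - 222) + 2)/(-24149/525) = (√(-137) + 2)*(-525/24149) = (I*√137 + 2)*(-525/24149) = (2 + I*√137)*(-525/24149) = -1050/24149 - 525*I*√137/24149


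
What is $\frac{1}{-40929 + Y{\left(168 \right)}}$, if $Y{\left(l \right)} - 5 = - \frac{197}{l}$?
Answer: $- \frac{168}{6875429} \approx -2.4435 \cdot 10^{-5}$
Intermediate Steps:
$Y{\left(l \right)} = 5 - \frac{197}{l}$
$\frac{1}{-40929 + Y{\left(168 \right)}} = \frac{1}{-40929 + \left(5 - \frac{197}{168}\right)} = \frac{1}{-40929 + \frac{643}{168}} = \frac{1}{- \frac{6875429}{168}} = - \frac{168}{6875429}$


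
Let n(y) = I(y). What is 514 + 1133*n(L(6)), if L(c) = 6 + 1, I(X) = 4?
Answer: 5046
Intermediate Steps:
L(c) = 7
n(y) = 4
514 + 1133*n(L(6)) = 514 + 1133*4 = 514 + 4532 = 5046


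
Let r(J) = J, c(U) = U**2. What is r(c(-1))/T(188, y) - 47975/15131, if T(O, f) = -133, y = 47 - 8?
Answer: -6395806/2012423 ≈ -3.1782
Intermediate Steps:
y = 39
r(c(-1))/T(188, y) - 47975/15131 = (-1)**2/(-133) - 47975/15131 = 1*(-1/133) - 47975*1/15131 = -1/133 - 47975/15131 = -6395806/2012423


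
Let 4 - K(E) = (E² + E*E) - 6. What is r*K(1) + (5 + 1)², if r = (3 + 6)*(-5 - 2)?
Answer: -468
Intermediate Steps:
r = -63 (r = 9*(-7) = -63)
K(E) = 10 - 2*E² (K(E) = 4 - ((E² + E*E) - 6) = 4 - ((E² + E²) - 6) = 4 - (2*E² - 6) = 4 - (-6 + 2*E²) = 4 + (6 - 2*E²) = 10 - 2*E²)
r*K(1) + (5 + 1)² = -63*(10 - 2*1²) + (5 + 1)² = -63*(10 - 2*1) + 6² = -63*(10 - 2) + 36 = -63*8 + 36 = -504 + 36 = -468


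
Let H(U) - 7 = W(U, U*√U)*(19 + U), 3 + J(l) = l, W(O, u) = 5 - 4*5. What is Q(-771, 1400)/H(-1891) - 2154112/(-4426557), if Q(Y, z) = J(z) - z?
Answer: 60489264073/124328706459 ≈ 0.48653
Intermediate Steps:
W(O, u) = -15 (W(O, u) = 5 - 20 = -15)
J(l) = -3 + l
H(U) = -278 - 15*U (H(U) = 7 - 15*(19 + U) = 7 + (-285 - 15*U) = -278 - 15*U)
Q(Y, z) = -3 (Q(Y, z) = (-3 + z) - z = -3)
Q(-771, 1400)/H(-1891) - 2154112/(-4426557) = -3/(-278 - 15*(-1891)) - 2154112/(-4426557) = -3/(-278 + 28365) - 2154112*(-1/4426557) = -3/28087 + 2154112/4426557 = 60489264073/124328706459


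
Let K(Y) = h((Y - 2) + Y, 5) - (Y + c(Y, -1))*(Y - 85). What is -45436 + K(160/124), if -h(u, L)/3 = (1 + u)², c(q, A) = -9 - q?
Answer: -44395204/961 ≈ -46197.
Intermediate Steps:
h(u, L) = -3*(1 + u)²
K(Y) = -765 - 3*(-1 + 2*Y)² + 9*Y (K(Y) = -3*(1 + ((Y - 2) + Y))² - (Y + (-9 - Y))*(Y - 85) = -3*(1 + ((-2 + Y) + Y))² - (-9)*(-85 + Y) = -3*(1 + (-2 + 2*Y))² - (765 - 9*Y) = -3*(-1 + 2*Y)² + (-765 + 9*Y) = -765 - 3*(-1 + 2*Y)² + 9*Y)
-45436 + K(160/124) = -45436 + (-768 - 12*(160/124)² + 21*(160/124)) = -45436 + (-768 - 12*(160*(1/124))² + 21*(160*(1/124))) = -45436 + (-768 - 12*(40/31)² + 21*(40/31)) = -45436 + (-768 - 12*1600/961 + 840/31) = -45436 + (-768 - 19200/961 + 840/31) = -45436 - 731208/961 = -44395204/961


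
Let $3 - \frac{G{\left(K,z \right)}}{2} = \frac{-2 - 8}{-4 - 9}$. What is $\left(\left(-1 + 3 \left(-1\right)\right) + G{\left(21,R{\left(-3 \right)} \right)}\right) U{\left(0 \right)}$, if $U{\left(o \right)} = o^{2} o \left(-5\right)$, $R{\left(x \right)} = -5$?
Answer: $0$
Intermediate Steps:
$G{\left(K,z \right)} = \frac{58}{13}$ ($G{\left(K,z \right)} = 6 - 2 \frac{-2 - 8}{-4 - 9} = 6 - 2 \left(- \frac{10}{-13}\right) = 6 - 2 \left(\left(-10\right) \left(- \frac{1}{13}\right)\right) = 6 - \frac{20}{13} = \frac{58}{13}$)
$U{\left(o \right)} = - 5 o^{3}$ ($U{\left(o \right)} = o^{3} \left(-5\right) = - 5 o^{3}$)
$\left(\left(-1 + 3 \left(-1\right)\right) + G{\left(21,R{\left(-3 \right)} \right)}\right) U{\left(0 \right)} = \left(\left(-1 + 3 \left(-1\right)\right) + \frac{58}{13}\right) \left(- 5 \cdot 0^{3}\right) = \left(\left(-1 - 3\right) + \frac{58}{13}\right) \left(\left(-5\right) 0\right) = \left(-4 + \frac{58}{13}\right) 0 = \frac{6}{13} \cdot 0 = 0$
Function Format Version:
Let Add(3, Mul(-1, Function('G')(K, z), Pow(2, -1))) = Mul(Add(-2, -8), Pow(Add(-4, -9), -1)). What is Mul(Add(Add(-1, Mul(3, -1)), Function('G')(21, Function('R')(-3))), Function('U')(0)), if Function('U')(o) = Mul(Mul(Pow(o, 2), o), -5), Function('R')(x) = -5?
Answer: 0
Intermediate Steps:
Function('G')(K, z) = Rational(58, 13) (Function('G')(K, z) = Add(6, Mul(-2, Mul(Add(-2, -8), Pow(Add(-4, -9), -1)))) = Add(6, Mul(-2, Mul(-10, Pow(-13, -1)))) = Add(6, Mul(-2, Mul(-10, Rational(-1, 13)))) = Add(6, Mul(-2, Rational(10, 13))) = Add(6, Rational(-20, 13)) = Rational(58, 13))
Function('U')(o) = Mul(-5, Pow(o, 3)) (Function('U')(o) = Mul(Pow(o, 3), -5) = Mul(-5, Pow(o, 3)))
Mul(Add(Add(-1, Mul(3, -1)), Function('G')(21, Function('R')(-3))), Function('U')(0)) = Mul(Add(Add(-1, Mul(3, -1)), Rational(58, 13)), Mul(-5, Pow(0, 3))) = Mul(Add(Add(-1, -3), Rational(58, 13)), Mul(-5, 0)) = Mul(Add(-4, Rational(58, 13)), 0) = Mul(Rational(6, 13), 0) = 0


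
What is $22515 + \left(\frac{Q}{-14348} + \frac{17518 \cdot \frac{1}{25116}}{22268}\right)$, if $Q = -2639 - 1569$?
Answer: $\frac{1188658433683039}{52793379912} \approx 22515.0$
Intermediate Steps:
$Q = -4208$
$22515 + \left(\frac{Q}{-14348} + \frac{17518 \cdot \frac{1}{25116}}{22268}\right) = 22515 + \left(- \frac{4208}{-14348} + \frac{17518 \cdot \frac{1}{25116}}{22268}\right) = 22515 + \left(\left(-4208\right) \left(- \frac{1}{14348}\right) + 17518 \cdot \frac{1}{25116} \cdot \frac{1}{22268}\right) = 22515 + \left(\frac{1052}{3587} + \frac{8759}{12558} \cdot \frac{1}{22268}\right) = 22515 + \left(\frac{1052}{3587} + \frac{461}{14717976}\right) = 22515 + \frac{15484964359}{52793379912} = \frac{1188658433683039}{52793379912}$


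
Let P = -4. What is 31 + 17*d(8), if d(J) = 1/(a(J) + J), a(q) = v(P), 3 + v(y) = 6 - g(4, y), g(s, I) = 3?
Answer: 265/8 ≈ 33.125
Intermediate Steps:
v(y) = 0 (v(y) = -3 + (6 - 1*3) = -3 + (6 - 3) = -3 + 3 = 0)
a(q) = 0
d(J) = 1/J (d(J) = 1/(0 + J) = 1/J)
31 + 17*d(8) = 31 + 17/8 = 265/8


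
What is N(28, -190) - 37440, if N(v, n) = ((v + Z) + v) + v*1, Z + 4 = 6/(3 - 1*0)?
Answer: -37358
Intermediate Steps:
Z = -2 (Z = -4 + 6/(3 - 1*0) = -4 + 6/(3 + 0) = -4 + 6/3 = -4 + 6*(⅓) = -4 + 2 = -2)
N(v, n) = -2 + 3*v (N(v, n) = ((v - 2) + v) + v*1 = ((-2 + v) + v) + v = (-2 + 2*v) + v = -2 + 3*v)
N(28, -190) - 37440 = (-2 + 3*28) - 37440 = (-2 + 84) - 37440 = 82 - 37440 = -37358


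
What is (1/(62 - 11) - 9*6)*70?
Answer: -192710/51 ≈ -3778.6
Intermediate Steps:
(1/(62 - 11) - 9*6)*70 = (1/51 - 54)*70 = -2753/51*70 = -192710/51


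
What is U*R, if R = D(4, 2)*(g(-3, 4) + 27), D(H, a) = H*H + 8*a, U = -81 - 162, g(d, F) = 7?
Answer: -264384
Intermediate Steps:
U = -243
D(H, a) = H² + 8*a
R = 1088 (R = (4² + 8*2)*(7 + 27) = (16 + 16)*34 = 32*34 = 1088)
U*R = -243*1088 = -264384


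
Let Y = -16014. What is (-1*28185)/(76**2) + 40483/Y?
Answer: -342592199/46248432 ≈ -7.4077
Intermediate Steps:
(-1*28185)/(76**2) + 40483/Y = (-1*28185)/(76**2) + 40483/(-16014) = -28185/5776 + 40483*(-1/16014) = -28185*1/5776 - 40483/16014 = -28185/5776 - 40483/16014 = -342592199/46248432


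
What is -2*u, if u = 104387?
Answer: -208774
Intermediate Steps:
-2*u = -2*104387 = -208774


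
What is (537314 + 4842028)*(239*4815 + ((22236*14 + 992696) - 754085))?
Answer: 9148646939400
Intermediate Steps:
(537314 + 4842028)*(239*4815 + ((22236*14 + 992696) - 754085)) = 5379342*(1150785 + ((311304 + 992696) - 754085)) = 5379342*(1150785 + (1304000 - 754085)) = 5379342*(1150785 + 549915) = 5379342*1700700 = 9148646939400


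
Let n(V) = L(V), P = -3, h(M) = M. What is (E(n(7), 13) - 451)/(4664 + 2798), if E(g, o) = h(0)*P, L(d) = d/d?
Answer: -11/182 ≈ -0.060440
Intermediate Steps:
L(d) = 1
n(V) = 1
E(g, o) = 0 (E(g, o) = 0*(-3) = 0)
(E(n(7), 13) - 451)/(4664 + 2798) = (0 - 451)/(4664 + 2798) = -451/7462 = -451*1/7462 = -11/182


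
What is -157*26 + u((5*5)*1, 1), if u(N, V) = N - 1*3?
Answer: -4060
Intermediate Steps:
u(N, V) = -3 + N (u(N, V) = N - 3 = -3 + N)
-157*26 + u((5*5)*1, 1) = -157*26 + (-3 + (5*5)*1) = -4082 + (-3 + 25*1) = -4082 + (-3 + 25) = -4082 + 22 = -4060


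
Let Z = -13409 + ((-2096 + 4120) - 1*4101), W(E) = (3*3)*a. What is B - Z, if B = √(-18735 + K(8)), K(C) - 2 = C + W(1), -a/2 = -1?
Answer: 15486 + I*√18707 ≈ 15486.0 + 136.77*I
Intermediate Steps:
a = 2 (a = -2*(-1) = 2)
W(E) = 18 (W(E) = (3*3)*2 = 9*2 = 18)
K(C) = 20 + C (K(C) = 2 + (C + 18) = 2 + (18 + C) = 20 + C)
B = I*√18707 (B = √(-18735 + (20 + 8)) = √(-18735 + 28) = √(-18707) = I*√18707 ≈ 136.77*I)
Z = -15486 (Z = -13409 + (2024 - 4101) = -13409 - 2077 = -15486)
B - Z = I*√18707 - 1*(-15486) = I*√18707 + 15486 = 15486 + I*√18707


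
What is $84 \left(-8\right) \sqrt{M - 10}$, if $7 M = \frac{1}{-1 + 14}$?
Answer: $- \frac{288 i \sqrt{9191}}{13} \approx - 2123.9 i$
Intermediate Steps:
$M = \frac{1}{91}$ ($M = \frac{1}{7 \left(-1 + 14\right)} = \frac{1}{7 \cdot 13} = \frac{1}{7} \cdot \frac{1}{13} = \frac{1}{91} \approx 0.010989$)
$84 \left(-8\right) \sqrt{M - 10} = 84 \left(-8\right) \sqrt{\frac{1}{91} - 10} = - 672 \sqrt{- \frac{909}{91}} = - 672 \frac{3 i \sqrt{9191}}{91} = - \frac{288 i \sqrt{9191}}{13}$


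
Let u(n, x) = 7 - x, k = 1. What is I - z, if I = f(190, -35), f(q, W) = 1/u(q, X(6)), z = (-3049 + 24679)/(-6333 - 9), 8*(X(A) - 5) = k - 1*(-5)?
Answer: 3179/755 ≈ 4.2106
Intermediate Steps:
X(A) = 23/4 (X(A) = 5 + (1 - 1*(-5))/8 = 5 + (1 + 5)/8 = 5 + (1/8)*6 = 5 + 3/4 = 23/4)
z = -515/151 (z = 21630/(-6342) = 21630*(-1/6342) = -515/151 ≈ -3.4106)
f(q, W) = 4/5 (f(q, W) = 1/(7 - 1*23/4) = 1/(7 - 23/4) = 1/(5/4) = 4/5)
I = 4/5 ≈ 0.80000
I - z = 4/5 - 1*(-515/151) = 4/5 + 515/151 = 3179/755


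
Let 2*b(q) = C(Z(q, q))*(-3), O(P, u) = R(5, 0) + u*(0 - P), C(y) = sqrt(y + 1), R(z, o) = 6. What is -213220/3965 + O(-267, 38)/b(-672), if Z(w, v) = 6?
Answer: -42644/793 - 6768*sqrt(7)/7 ≈ -2611.8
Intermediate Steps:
C(y) = sqrt(1 + y)
O(P, u) = 6 - P*u (O(P, u) = 6 + u*(0 - P) = 6 + u*(-P) = 6 - P*u)
b(q) = -3*sqrt(7)/2 (b(q) = (sqrt(1 + 6)*(-3))/2 = (sqrt(7)*(-3))/2 = (-3*sqrt(7))/2 = -3*sqrt(7)/2)
-213220/3965 + O(-267, 38)/b(-672) = -213220/3965 + (6 - 1*(-267)*38)/((-3*sqrt(7)/2)) = -213220*1/3965 + (6 + 10146)*(-2*sqrt(7)/21) = -42644/793 + 10152*(-2*sqrt(7)/21) = -42644/793 - 6768*sqrt(7)/7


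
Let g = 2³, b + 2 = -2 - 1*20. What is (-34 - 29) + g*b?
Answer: -255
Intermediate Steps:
b = -24 (b = -2 + (-2 - 1*20) = -2 + (-2 - 20) = -2 - 22 = -24)
g = 8
(-34 - 29) + g*b = (-34 - 29) + 8*(-24) = -63 - 192 = -255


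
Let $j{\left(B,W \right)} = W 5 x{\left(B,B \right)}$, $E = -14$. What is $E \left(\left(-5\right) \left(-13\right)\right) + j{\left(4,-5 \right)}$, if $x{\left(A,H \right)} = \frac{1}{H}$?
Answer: $- \frac{3665}{4} \approx -916.25$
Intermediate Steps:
$j{\left(B,W \right)} = \frac{5 W}{B}$ ($j{\left(B,W \right)} = \frac{W 5}{B} = \frac{5 W}{B}$)
$E \left(\left(-5\right) \left(-13\right)\right) + j{\left(4,-5 \right)} = - 14 \left(\left(-5\right) \left(-13\right)\right) + 5 \left(-5\right) \frac{1}{4} = \left(-14\right) 65 + 5 \left(-5\right) \frac{1}{4} = -910 - \frac{25}{4} = - \frac{3665}{4}$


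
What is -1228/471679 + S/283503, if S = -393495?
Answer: -61983823263/44574137179 ≈ -1.3906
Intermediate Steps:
-1228/471679 + S/283503 = -1228/471679 - 393495/283503 = -1228*1/471679 - 393495*1/283503 = -1228/471679 - 131165/94501 = -61983823263/44574137179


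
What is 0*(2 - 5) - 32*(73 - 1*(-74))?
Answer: -4704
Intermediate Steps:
0*(2 - 5) - 32*(73 - 1*(-74)) = 0*(-3) - 32*(73 + 74) = 0 - 32*147 = 0 - 4704 = -4704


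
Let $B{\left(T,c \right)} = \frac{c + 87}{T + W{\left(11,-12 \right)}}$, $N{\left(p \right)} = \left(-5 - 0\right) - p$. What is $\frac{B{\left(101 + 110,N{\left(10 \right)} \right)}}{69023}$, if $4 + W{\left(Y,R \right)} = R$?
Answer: $\frac{24}{4486495} \approx 5.3494 \cdot 10^{-6}$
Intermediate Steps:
$W{\left(Y,R \right)} = -4 + R$
$N{\left(p \right)} = -5 - p$ ($N{\left(p \right)} = \left(-5 + 0\right) - p = -5 - p$)
$B{\left(T,c \right)} = \frac{87 + c}{-16 + T}$ ($B{\left(T,c \right)} = \frac{c + 87}{T - 16} = \frac{87 + c}{T - 16} = \frac{87 + c}{-16 + T}$)
$\frac{B{\left(101 + 110,N{\left(10 \right)} \right)}}{69023} = \frac{\frac{1}{-16 + \left(101 + 110\right)} \left(87 - 15\right)}{69023} = \frac{87 - 15}{-16 + 211} \cdot \frac{1}{69023} = \frac{87 - 15}{195} \cdot \frac{1}{69023} = \frac{1}{195} \cdot 72 \cdot \frac{1}{69023} = \frac{24}{65} \cdot \frac{1}{69023} = \frac{24}{4486495}$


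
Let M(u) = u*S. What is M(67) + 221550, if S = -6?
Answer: 221148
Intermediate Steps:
M(u) = -6*u (M(u) = u*(-6) = -6*u)
M(67) + 221550 = -6*67 + 221550 = -402 + 221550 = 221148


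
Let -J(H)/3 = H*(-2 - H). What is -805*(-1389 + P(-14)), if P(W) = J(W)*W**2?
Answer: -78402975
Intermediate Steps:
J(H) = -3*H*(-2 - H)
P(W) = 3*W**3*(2 + W) (P(W) = (3*W*(2 + W))*W**2 = 3*W**3*(2 + W))
-805*(-1389 + P(-14)) = -805*(-1389 + 3*(-14)**3*(2 - 14)) = -805*(-1389 + 3*(-2744)*(-12)) = -805*(-1389 + 98784) = -805*97395 = -78402975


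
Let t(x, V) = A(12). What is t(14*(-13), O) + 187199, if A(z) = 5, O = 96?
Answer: 187204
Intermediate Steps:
t(x, V) = 5
t(14*(-13), O) + 187199 = 5 + 187199 = 187204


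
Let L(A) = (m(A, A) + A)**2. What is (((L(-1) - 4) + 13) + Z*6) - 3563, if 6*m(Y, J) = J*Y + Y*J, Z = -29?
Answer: -33548/9 ≈ -3727.6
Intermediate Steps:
m(Y, J) = J*Y/3 (m(Y, J) = (J*Y + Y*J)/6 = (J*Y + J*Y)/6 = (2*J*Y)/6 = J*Y/3)
L(A) = (A + A**2/3)**2 (L(A) = (A*A/3 + A)**2 = (A**2/3 + A)**2 = (A + A**2/3)**2)
(((L(-1) - 4) + 13) + Z*6) - 3563 = ((((1/9)*(-1)**2*(3 - 1)**2 - 4) + 13) - 29*6) - 3563 = ((((1/9)*1*2**2 - 4) + 13) - 174) - 3563 = ((((1/9)*1*4 - 4) + 13) - 174) - 3563 = (((4/9 - 4) + 13) - 174) - 3563 = ((-32/9 + 13) - 174) - 3563 = (85/9 - 174) - 3563 = -1481/9 - 3563 = -33548/9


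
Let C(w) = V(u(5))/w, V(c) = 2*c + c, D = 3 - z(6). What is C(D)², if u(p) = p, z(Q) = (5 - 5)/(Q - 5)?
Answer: 25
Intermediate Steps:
z(Q) = 0 (z(Q) = 0/(-5 + Q) = 0)
D = 3 (D = 3 - 1*0 = 3 + 0 = 3)
V(c) = 3*c
C(w) = 15/w (C(w) = (3*5)/w = 15/w)
C(D)² = (15/3)² = (15*(⅓))² = 5² = 25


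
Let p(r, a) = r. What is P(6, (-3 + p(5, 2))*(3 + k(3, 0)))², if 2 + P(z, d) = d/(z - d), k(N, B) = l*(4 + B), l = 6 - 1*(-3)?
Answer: 1369/144 ≈ 9.5069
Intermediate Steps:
l = 9 (l = 6 + 3 = 9)
k(N, B) = 36 + 9*B (k(N, B) = 9*(4 + B) = 36 + 9*B)
P(z, d) = -2 + d/(z - d)
P(6, (-3 + p(5, 2))*(3 + k(3, 0)))² = ((-3*(-3 + 5)*(3 + (36 + 9*0)) + 2*6)/((-3 + 5)*(3 + (36 + 9*0)) - 1*6))² = ((-6*(3 + (36 + 0)) + 12)/(2*(3 + (36 + 0)) - 6))² = ((-6*(3 + 36) + 12)/(2*(3 + 36) - 6))² = ((-6*39 + 12)/(2*39 - 6))² = ((-3*78 + 12)/(78 - 6))² = ((-234 + 12)/72)² = ((1/72)*(-222))² = (-37/12)² = 1369/144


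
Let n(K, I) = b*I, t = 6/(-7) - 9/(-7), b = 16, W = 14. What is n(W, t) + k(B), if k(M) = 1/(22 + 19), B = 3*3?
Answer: 1975/287 ≈ 6.8815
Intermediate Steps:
t = 3/7 (t = 6*(-⅐) - 9*(-⅐) = -6/7 + 9/7 = 3/7 ≈ 0.42857)
n(K, I) = 16*I
B = 9
k(M) = 1/41
n(W, t) + k(B) = 16*(3/7) + 1/41 = 48/7 + 1/41 = 1975/287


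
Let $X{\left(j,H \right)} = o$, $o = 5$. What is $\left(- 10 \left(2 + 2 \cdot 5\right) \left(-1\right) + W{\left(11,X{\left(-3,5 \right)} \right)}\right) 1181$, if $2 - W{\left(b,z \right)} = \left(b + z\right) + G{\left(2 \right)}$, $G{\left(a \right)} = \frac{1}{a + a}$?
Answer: $\frac{499563}{4} \approx 1.2489 \cdot 10^{5}$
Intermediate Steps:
$G{\left(a \right)} = \frac{1}{2 a}$
$X{\left(j,H \right)} = 5$
$W{\left(b,z \right)} = \frac{7}{4} - b - z$ ($W{\left(b,z \right)} = 2 - \left(\left(b + z\right) + \frac{1}{2 \cdot 2}\right) = 2 - \left(\left(b + z\right) + \frac{1}{2} \cdot \frac{1}{2}\right) = 2 - \left(\left(b + z\right) + \frac{1}{4}\right) = 2 - \left(\frac{1}{4} + b + z\right) = \frac{7}{4} - b - z$)
$\left(- 10 \left(2 + 2 \cdot 5\right) \left(-1\right) + W{\left(11,X{\left(-3,5 \right)} \right)}\right) 1181 = \left(- 10 \left(2 + 2 \cdot 5\right) \left(-1\right) - \frac{57}{4}\right) 1181 = \left(- 10 \left(2 + 10\right) \left(-1\right) - \frac{57}{4}\right) 1181 = \left(\left(-10\right) 12 \left(-1\right) - \frac{57}{4}\right) 1181 = \left(\left(-120\right) \left(-1\right) - \frac{57}{4}\right) 1181 = \left(120 - \frac{57}{4}\right) 1181 = \frac{423}{4} \cdot 1181 = \frac{499563}{4}$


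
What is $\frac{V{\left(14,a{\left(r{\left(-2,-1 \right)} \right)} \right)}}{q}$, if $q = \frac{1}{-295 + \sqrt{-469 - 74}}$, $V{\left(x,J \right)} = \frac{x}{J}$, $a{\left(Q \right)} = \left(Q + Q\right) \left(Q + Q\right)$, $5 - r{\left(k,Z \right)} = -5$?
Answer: $- \frac{413}{40} + \frac{7 i \sqrt{543}}{200} \approx -10.325 + 0.81558 i$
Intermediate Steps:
$r{\left(k,Z \right)} = 10$ ($r{\left(k,Z \right)} = 5 - -5 = 5 + 5 = 10$)
$a{\left(Q \right)} = 4 Q^{2}$ ($a{\left(Q \right)} = 2 Q 2 Q = 4 Q^{2}$)
$q = \frac{1}{-295 + i \sqrt{543}}$ ($q = \frac{1}{-295 + \sqrt{-543}} = \frac{1}{-295 + i \sqrt{543}} \approx -0.0033688 - 0.00026611 i$)
$\frac{V{\left(14,a{\left(r{\left(-2,-1 \right)} \right)} \right)}}{q} = \frac{14 \frac{1}{4 \cdot 10^{2}}}{- \frac{295}{87568} - \frac{i \sqrt{543}}{87568}} = \frac{14 \frac{1}{4 \cdot 100}}{- \frac{295}{87568} - \frac{i \sqrt{543}}{87568}} = \frac{14 \cdot \frac{1}{400}}{- \frac{295}{87568} - \frac{i \sqrt{543}}{87568}} = \frac{7}{200 \left(- \frac{295}{87568} - \frac{i \sqrt{543}}{87568}\right)}$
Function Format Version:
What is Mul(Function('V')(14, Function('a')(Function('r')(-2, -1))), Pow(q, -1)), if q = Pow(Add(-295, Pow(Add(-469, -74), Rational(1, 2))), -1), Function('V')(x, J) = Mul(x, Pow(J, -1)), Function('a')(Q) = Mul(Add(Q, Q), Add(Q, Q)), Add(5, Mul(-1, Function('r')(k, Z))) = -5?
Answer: Add(Rational(-413, 40), Mul(Rational(7, 200), I, Pow(543, Rational(1, 2)))) ≈ Add(-10.325, Mul(0.81558, I))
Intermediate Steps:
Function('r')(k, Z) = 10 (Function('r')(k, Z) = Add(5, Mul(-1, -5)) = Add(5, 5) = 10)
Function('a')(Q) = Mul(4, Pow(Q, 2)) (Function('a')(Q) = Mul(Mul(2, Q), Mul(2, Q)) = Mul(4, Pow(Q, 2)))
q = Pow(Add(-295, Mul(I, Pow(543, Rational(1, 2)))), -1) (q = Pow(Add(-295, Pow(-543, Rational(1, 2))), -1) = Pow(Add(-295, Mul(I, Pow(543, Rational(1, 2)))), -1) ≈ Add(-0.0033688, Mul(-0.00026611, I)))
Mul(Function('V')(14, Function('a')(Function('r')(-2, -1))), Pow(q, -1)) = Mul(Mul(14, Pow(Mul(4, Pow(10, 2)), -1)), Pow(Add(Rational(-295, 87568), Mul(Rational(-1, 87568), I, Pow(543, Rational(1, 2)))), -1)) = Mul(Mul(14, Pow(Mul(4, 100), -1)), Pow(Add(Rational(-295, 87568), Mul(Rational(-1, 87568), I, Pow(543, Rational(1, 2)))), -1)) = Mul(Mul(14, Pow(400, -1)), Pow(Add(Rational(-295, 87568), Mul(Rational(-1, 87568), I, Pow(543, Rational(1, 2)))), -1)) = Mul(Mul(14, Rational(1, 400)), Pow(Add(Rational(-295, 87568), Mul(Rational(-1, 87568), I, Pow(543, Rational(1, 2)))), -1)) = Mul(Rational(7, 200), Pow(Add(Rational(-295, 87568), Mul(Rational(-1, 87568), I, Pow(543, Rational(1, 2)))), -1))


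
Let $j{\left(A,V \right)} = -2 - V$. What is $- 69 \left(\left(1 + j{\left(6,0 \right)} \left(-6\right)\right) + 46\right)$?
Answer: $-4071$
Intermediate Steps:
$- 69 \left(\left(1 + j{\left(6,0 \right)} \left(-6\right)\right) + 46\right) = - 69 \left(\left(1 + \left(-2 - 0\right) \left(-6\right)\right) + 46\right) = - 69 \left(\left(1 + \left(-2 + 0\right) \left(-6\right)\right) + 46\right) = - 69 \left(\left(1 - -12\right) + 46\right) = - 69 \left(\left(1 + 12\right) + 46\right) = - 69 \left(13 + 46\right) = \left(-69\right) 59 = -4071$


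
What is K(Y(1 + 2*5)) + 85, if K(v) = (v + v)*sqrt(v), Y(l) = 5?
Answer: 85 + 10*sqrt(5) ≈ 107.36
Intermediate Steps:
K(v) = 2*v**(3/2) (K(v) = (2*v)*sqrt(v) = 2*v**(3/2))
K(Y(1 + 2*5)) + 85 = 2*5**(3/2) + 85 = 2*(5*sqrt(5)) + 85 = 10*sqrt(5) + 85 = 85 + 10*sqrt(5)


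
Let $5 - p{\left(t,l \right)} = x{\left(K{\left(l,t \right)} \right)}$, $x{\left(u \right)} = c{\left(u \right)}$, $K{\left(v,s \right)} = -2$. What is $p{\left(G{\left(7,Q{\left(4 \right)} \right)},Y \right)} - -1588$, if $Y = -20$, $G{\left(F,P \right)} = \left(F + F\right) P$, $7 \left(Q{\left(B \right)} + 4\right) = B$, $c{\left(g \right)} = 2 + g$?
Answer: $1593$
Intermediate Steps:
$Q{\left(B \right)} = -4 + \frac{B}{7}$
$x{\left(u \right)} = 2 + u$
$G{\left(F,P \right)} = 2 F P$
$p{\left(t,l \right)} = 5$ ($p{\left(t,l \right)} = 5 - \left(2 - 2\right) = 5 - 0 = 5 + 0 = 5$)
$p{\left(G{\left(7,Q{\left(4 \right)} \right)},Y \right)} - -1588 = 5 - -1588 = 5 + 1588 = 1593$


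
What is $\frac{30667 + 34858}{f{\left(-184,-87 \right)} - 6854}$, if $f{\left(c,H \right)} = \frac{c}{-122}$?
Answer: $- \frac{3997025}{418002} \approx -9.5622$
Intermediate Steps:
$f{\left(c,H \right)} = - \frac{c}{122}$ ($f{\left(c,H \right)} = c \left(- \frac{1}{122}\right) = - \frac{c}{122}$)
$\frac{30667 + 34858}{f{\left(-184,-87 \right)} - 6854} = \frac{30667 + 34858}{\left(- \frac{1}{122}\right) \left(-184\right) - 6854} = \frac{65525}{\frac{92}{61} - 6854} = \frac{65525}{- \frac{418002}{61}} = 65525 \left(- \frac{61}{418002}\right) = - \frac{3997025}{418002}$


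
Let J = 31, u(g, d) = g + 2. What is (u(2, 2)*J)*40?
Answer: 4960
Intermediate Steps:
u(g, d) = 2 + g
(u(2, 2)*J)*40 = ((2 + 2)*31)*40 = (4*31)*40 = 124*40 = 4960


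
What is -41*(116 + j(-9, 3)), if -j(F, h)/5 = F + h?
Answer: -5986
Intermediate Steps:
j(F, h) = -5*F - 5*h (j(F, h) = -5*(F + h) = -5*F - 5*h)
-41*(116 + j(-9, 3)) = -41*(116 + (-5*(-9) - 5*3)) = -41*(116 + (45 - 15)) = -41*(116 + 30) = -41*146 = -5986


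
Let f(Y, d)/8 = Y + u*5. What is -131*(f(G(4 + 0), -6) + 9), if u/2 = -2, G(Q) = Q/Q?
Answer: 18733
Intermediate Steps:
G(Q) = 1
u = -4 (u = 2*(-2) = -4)
f(Y, d) = -160 + 8*Y (f(Y, d) = 8*(Y - 4*5) = 8*(Y - 20) = 8*(-20 + Y) = -160 + 8*Y)
-131*(f(G(4 + 0), -6) + 9) = -131*((-160 + 8*1) + 9) = -131*((-160 + 8) + 9) = -131*(-152 + 9) = -131*(-143) = 18733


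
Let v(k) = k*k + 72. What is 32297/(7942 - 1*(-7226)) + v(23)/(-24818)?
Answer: 396215489/188219712 ≈ 2.1051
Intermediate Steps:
v(k) = 72 + k² (v(k) = k² + 72 = 72 + k²)
32297/(7942 - 1*(-7226)) + v(23)/(-24818) = 32297/(7942 - 1*(-7226)) + (72 + 23²)/(-24818) = 32297/(7942 + 7226) + (72 + 529)*(-1/24818) = 32297/15168 + 601*(-1/24818) = 32297*(1/15168) - 601/24818 = 32297/15168 - 601/24818 = 396215489/188219712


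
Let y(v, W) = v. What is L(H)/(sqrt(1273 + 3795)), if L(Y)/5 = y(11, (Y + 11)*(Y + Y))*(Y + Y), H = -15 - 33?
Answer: -2640*sqrt(1267)/1267 ≈ -74.168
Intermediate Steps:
H = -48
L(Y) = 110*Y (L(Y) = 5*(11*(Y + Y)) = 5*(11*(2*Y)) = 5*(22*Y) = 110*Y)
L(H)/(sqrt(1273 + 3795)) = (110*(-48))/(sqrt(1273 + 3795)) = -5280*sqrt(1267)/2534 = -2640*sqrt(1267)/1267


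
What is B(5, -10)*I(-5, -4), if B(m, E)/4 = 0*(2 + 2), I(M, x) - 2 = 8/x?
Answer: 0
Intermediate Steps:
I(M, x) = 2 + 8/x
B(m, E) = 0 (B(m, E) = 4*(0*(2 + 2)) = 4*(0*4) = 4*0 = 0)
B(5, -10)*I(-5, -4) = 0*(2 + 8/(-4)) = 0*(2 + 8*(-¼)) = 0*(2 - 2) = 0*0 = 0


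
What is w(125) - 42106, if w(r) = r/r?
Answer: -42105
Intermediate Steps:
w(r) = 1
w(125) - 42106 = 1 - 42106 = -42105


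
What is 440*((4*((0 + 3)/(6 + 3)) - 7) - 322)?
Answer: -432520/3 ≈ -1.4417e+5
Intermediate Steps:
440*((4*((0 + 3)/(6 + 3)) - 7) - 322) = 440*((4*(3/9) - 7) - 322) = 440*((4*(3*(⅑)) - 7) - 322) = 440*((4*(⅓) - 7) - 322) = 440*((4/3 - 7) - 322) = 440*(-17/3 - 322) = 440*(-983/3) = -432520/3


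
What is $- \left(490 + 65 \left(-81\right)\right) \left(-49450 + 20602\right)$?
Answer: $-137749200$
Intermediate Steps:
$- \left(490 + 65 \left(-81\right)\right) \left(-49450 + 20602\right) = - \left(490 - 5265\right) \left(-28848\right) = - \left(-4775\right) \left(-28848\right) = \left(-1\right) 137749200 = -137749200$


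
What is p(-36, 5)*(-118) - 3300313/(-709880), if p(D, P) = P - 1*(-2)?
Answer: -583060567/709880 ≈ -821.35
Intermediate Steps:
p(D, P) = 2 + P (p(D, P) = P + 2 = 2 + P)
p(-36, 5)*(-118) - 3300313/(-709880) = (2 + 5)*(-118) - 3300313/(-709880) = 7*(-118) - 3300313*(-1)/709880 = -826 - 1*(-3300313/709880) = -826 + 3300313/709880 = -583060567/709880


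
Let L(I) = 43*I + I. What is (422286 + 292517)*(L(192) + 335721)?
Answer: 246013033707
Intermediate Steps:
L(I) = 44*I
(422286 + 292517)*(L(192) + 335721) = (422286 + 292517)*(44*192 + 335721) = 714803*(8448 + 335721) = 714803*344169 = 246013033707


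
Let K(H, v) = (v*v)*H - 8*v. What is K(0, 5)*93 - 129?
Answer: -3849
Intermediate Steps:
K(H, v) = -8*v + H*v² (K(H, v) = v²*H - 8*v = H*v² - 8*v = -8*v + H*v²)
K(0, 5)*93 - 129 = (5*(-8 + 0*5))*93 - 129 = (5*(-8 + 0))*93 - 129 = (5*(-8))*93 - 129 = -40*93 - 129 = -3720 - 129 = -3849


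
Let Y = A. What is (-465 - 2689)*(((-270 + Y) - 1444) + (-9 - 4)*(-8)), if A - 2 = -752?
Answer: 7443440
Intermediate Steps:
A = -750 (A = 2 - 752 = -750)
Y = -750
(-465 - 2689)*(((-270 + Y) - 1444) + (-9 - 4)*(-8)) = (-465 - 2689)*(((-270 - 750) - 1444) + (-9 - 4)*(-8)) = -3154*((-1020 - 1444) - 13*(-8)) = -3154*(-2464 + 104) = -3154*(-2360) = 7443440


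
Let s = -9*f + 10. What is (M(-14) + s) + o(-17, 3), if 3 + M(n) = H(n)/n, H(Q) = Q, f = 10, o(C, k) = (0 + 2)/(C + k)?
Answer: -575/7 ≈ -82.143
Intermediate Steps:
o(C, k) = 2/(C + k)
M(n) = -2 (M(n) = -3 + n/n = -3 + 1 = -2)
s = -80 (s = -9*10 + 10 = -90 + 10 = -80)
(M(-14) + s) + o(-17, 3) = (-2 - 80) + 2/(-17 + 3) = -82 + 2/(-14) = -82 + 2*(-1/14) = -82 - ⅐ = -575/7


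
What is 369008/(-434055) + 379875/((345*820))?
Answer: 806590399/1637255460 ≈ 0.49265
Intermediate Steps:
369008/(-434055) + 379875/((345*820)) = 369008*(-1/434055) + 379875/282900 = -369008/434055 + 379875*(1/282900) = -369008/434055 + 5065/3772 = 806590399/1637255460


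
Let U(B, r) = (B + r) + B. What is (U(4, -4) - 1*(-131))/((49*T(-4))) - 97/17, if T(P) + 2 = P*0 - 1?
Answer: -5518/833 ≈ -6.6243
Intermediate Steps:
T(P) = -3 (T(P) = -2 + (P*0 - 1) = -2 + (0 - 1) = -2 - 1 = -3)
U(B, r) = r + 2*B
(U(4, -4) - 1*(-131))/((49*T(-4))) - 97/17 = ((-4 + 2*4) - 1*(-131))/((49*(-3))) - 97/17 = ((-4 + 8) + 131)/(-147) - 97*1/17 = (4 + 131)*(-1/147) - 97/17 = 135*(-1/147) - 97/17 = -45/49 - 97/17 = -5518/833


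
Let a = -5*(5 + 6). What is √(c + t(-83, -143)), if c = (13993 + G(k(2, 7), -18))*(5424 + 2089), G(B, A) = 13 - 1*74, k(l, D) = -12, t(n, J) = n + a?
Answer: √104670978 ≈ 10231.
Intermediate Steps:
a = -55 (a = -5*11 = -55)
t(n, J) = -55 + n (t(n, J) = n - 55 = -55 + n)
G(B, A) = -61 (G(B, A) = 13 - 74 = -61)
c = 104671116 (c = (13993 - 61)*(5424 + 2089) = 13932*7513 = 104671116)
√(c + t(-83, -143)) = √(104671116 + (-55 - 83)) = √(104671116 - 138) = √104670978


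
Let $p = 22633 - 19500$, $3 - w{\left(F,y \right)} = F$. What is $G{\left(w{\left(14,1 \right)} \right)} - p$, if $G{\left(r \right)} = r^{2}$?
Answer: $-3012$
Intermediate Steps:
$w{\left(F,y \right)} = 3 - F$
$p = 3133$ ($p = 22633 - 19500 = 3133$)
$G{\left(w{\left(14,1 \right)} \right)} - p = \left(3 - 14\right)^{2} - 3133 = \left(-11\right)^{2} - 3133 = 121 - 3133 = -3012$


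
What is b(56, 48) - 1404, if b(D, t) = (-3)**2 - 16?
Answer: -1411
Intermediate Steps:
b(D, t) = -7 (b(D, t) = 9 - 16 = -7)
b(56, 48) - 1404 = -7 - 1404 = -1411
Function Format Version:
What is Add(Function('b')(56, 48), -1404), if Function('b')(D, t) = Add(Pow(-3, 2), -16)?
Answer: -1411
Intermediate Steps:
Function('b')(D, t) = -7 (Function('b')(D, t) = Add(9, -16) = -7)
Add(Function('b')(56, 48), -1404) = Add(-7, -1404) = -1411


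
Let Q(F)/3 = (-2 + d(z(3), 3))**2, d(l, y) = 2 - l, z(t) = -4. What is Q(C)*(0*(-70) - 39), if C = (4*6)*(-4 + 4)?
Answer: -1872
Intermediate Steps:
C = 0 (C = 24*0 = 0)
Q(F) = 48 (Q(F) = 3*(-2 + (2 - 1*(-4)))**2 = 3*(-2 + (2 + 4))**2 = 3*(-2 + 6)**2 = 3*4**2 = 3*16 = 48)
Q(C)*(0*(-70) - 39) = 48*(0*(-70) - 39) = 48*(0 - 39) = 48*(-39) = -1872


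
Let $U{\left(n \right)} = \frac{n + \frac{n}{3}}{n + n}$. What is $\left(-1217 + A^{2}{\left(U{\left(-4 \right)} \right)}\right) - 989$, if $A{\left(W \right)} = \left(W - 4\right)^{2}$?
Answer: $- \frac{168686}{81} \approx -2082.5$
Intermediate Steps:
$U{\left(n \right)} = \frac{2}{3}$ ($U{\left(n \right)} = \frac{n + n \frac{1}{3}}{2 n} = \left(n + \frac{n}{3}\right) \frac{1}{2 n} = \frac{4 n}{3} \frac{1}{2 n} = \frac{2}{3}$)
$A{\left(W \right)} = \left(-4 + W\right)^{2}$
$\left(-1217 + A^{2}{\left(U{\left(-4 \right)} \right)}\right) - 989 = \left(-1217 + \left(\left(-4 + \frac{2}{3}\right)^{2}\right)^{2}\right) - 989 = \left(-1217 + \left(\left(- \frac{10}{3}\right)^{2}\right)^{2}\right) - 989 = \left(-1217 + \left(\frac{100}{9}\right)^{2}\right) - 989 = \left(-1217 + \frac{10000}{81}\right) - 989 = - \frac{88577}{81} - 989 = - \frac{168686}{81}$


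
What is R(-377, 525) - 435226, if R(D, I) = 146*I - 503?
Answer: -359079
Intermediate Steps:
R(D, I) = -503 + 146*I
R(-377, 525) - 435226 = (-503 + 146*525) - 435226 = (-503 + 76650) - 435226 = 76147 - 435226 = -359079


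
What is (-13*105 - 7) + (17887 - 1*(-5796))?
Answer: 22311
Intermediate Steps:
(-13*105 - 7) + (17887 - 1*(-5796)) = (-1365 - 7) + (17887 + 5796) = -1372 + 23683 = 22311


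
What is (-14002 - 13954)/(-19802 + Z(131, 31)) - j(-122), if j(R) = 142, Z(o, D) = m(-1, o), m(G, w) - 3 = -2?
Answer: -2783786/19801 ≈ -140.59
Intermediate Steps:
m(G, w) = 1 (m(G, w) = 3 - 2 = 1)
Z(o, D) = 1
(-14002 - 13954)/(-19802 + Z(131, 31)) - j(-122) = (-14002 - 13954)/(-19802 + 1) - 1*142 = -27956/(-19801) - 142 = -27956*(-1/19801) - 142 = 27956/19801 - 142 = -2783786/19801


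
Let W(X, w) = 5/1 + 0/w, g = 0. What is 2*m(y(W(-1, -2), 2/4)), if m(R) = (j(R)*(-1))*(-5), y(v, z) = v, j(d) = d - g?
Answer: 50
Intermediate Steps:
j(d) = d (j(d) = d - 1*0 = d + 0 = d)
W(X, w) = 5 (W(X, w) = 5*1 + 0 = 5 + 0 = 5)
m(R) = 5*R (m(R) = (R*(-1))*(-5) = -R*(-5) = 5*R)
2*m(y(W(-1, -2), 2/4)) = 2*(5*5) = 2*25 = 50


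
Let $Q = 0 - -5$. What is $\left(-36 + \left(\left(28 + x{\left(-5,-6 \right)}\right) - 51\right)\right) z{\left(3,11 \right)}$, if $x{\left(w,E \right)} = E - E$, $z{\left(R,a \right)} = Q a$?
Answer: $-3245$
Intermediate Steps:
$Q = 5$ ($Q = 0 + 5 = 5$)
$z{\left(R,a \right)} = 5 a$
$x{\left(w,E \right)} = 0$
$\left(-36 + \left(\left(28 + x{\left(-5,-6 \right)}\right) - 51\right)\right) z{\left(3,11 \right)} = \left(-36 + \left(\left(28 + 0\right) - 51\right)\right) 5 \cdot 11 = \left(-36 + \left(28 - 51\right)\right) 55 = \left(-36 - 23\right) 55 = \left(-59\right) 55 = -3245$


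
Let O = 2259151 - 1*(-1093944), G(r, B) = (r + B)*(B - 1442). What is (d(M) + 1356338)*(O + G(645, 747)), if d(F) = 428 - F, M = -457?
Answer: 3237865836065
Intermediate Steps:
G(r, B) = (-1442 + B)*(B + r) (G(r, B) = (B + r)*(-1442 + B) = (-1442 + B)*(B + r))
O = 3353095 (O = 2259151 + 1093944 = 3353095)
(d(M) + 1356338)*(O + G(645, 747)) = ((428 - 1*(-457)) + 1356338)*(3353095 + (747**2 - 1442*747 - 1442*645 + 747*645)) = ((428 + 457) + 1356338)*(3353095 + (558009 - 1077174 - 930090 + 481815)) = (885 + 1356338)*(3353095 - 967440) = 1357223*2385655 = 3237865836065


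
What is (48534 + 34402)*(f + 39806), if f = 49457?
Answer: 7403116168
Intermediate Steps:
(48534 + 34402)*(f + 39806) = (48534 + 34402)*(49457 + 39806) = 82936*89263 = 7403116168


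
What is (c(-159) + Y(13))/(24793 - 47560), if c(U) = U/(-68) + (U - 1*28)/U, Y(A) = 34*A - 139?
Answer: -3314033/246156804 ≈ -0.013463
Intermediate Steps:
Y(A) = -139 + 34*A
c(U) = -U/68 + (-28 + U)/U (c(U) = U*(-1/68) + (U - 28)/U = -U/68 + (-28 + U)/U)
(c(-159) + Y(13))/(24793 - 47560) = ((1 - 28/(-159) - 1/68*(-159)) + (-139 + 34*13))/(24793 - 47560) = ((1 - 28*(-1/159) + 159/68) + (-139 + 442))/(-22767) = ((1 + 28/159 + 159/68) + 303)*(-1/22767) = (37997/10812 + 303)*(-1/22767) = (3314033/10812)*(-1/22767) = -3314033/246156804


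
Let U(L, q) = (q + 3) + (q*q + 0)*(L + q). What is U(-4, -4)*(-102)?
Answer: 13158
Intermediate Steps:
U(L, q) = 3 + q + q²*(L + q) (U(L, q) = (3 + q) + (q² + 0)*(L + q) = (3 + q) + q²*(L + q) = 3 + q + q²*(L + q))
U(-4, -4)*(-102) = (3 - 4 + (-4)³ - 4*(-4)²)*(-102) = (3 - 4 - 64 - 4*16)*(-102) = (3 - 4 - 64 - 64)*(-102) = -129*(-102) = 13158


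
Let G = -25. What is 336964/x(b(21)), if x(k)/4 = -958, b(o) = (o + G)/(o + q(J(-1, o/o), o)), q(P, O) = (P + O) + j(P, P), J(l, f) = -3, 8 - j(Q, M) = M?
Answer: -84241/958 ≈ -87.934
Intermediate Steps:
j(Q, M) = 8 - M
q(P, O) = 8 + O (q(P, O) = (P + O) + (8 - P) = (O + P) + (8 - P) = 8 + O)
b(o) = (-25 + o)/(8 + 2*o) (b(o) = (o - 25)/(o + (8 + o)) = (-25 + o)/(8 + 2*o))
x(k) = -3832 (x(k) = 4*(-958) = -3832)
336964/x(b(21)) = 336964/(-3832) = 336964*(-1/3832) = -84241/958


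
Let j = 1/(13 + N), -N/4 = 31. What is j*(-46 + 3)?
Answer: 43/111 ≈ 0.38739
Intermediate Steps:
N = -124 (N = -4*31 = -124)
j = -1/111 (j = 1/(13 - 124) = 1/(-111) = -1/111 ≈ -0.0090090)
j*(-46 + 3) = -(-46 + 3)/111 = -1/111*(-43) = 43/111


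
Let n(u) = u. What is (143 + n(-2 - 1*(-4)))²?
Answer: 21025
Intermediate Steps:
(143 + n(-2 - 1*(-4)))² = (143 + (-2 - 1*(-4)))² = (143 + (-2 + 4))² = (143 + 2)² = 145² = 21025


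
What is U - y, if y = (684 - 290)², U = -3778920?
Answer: -3934156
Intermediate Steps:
y = 155236 (y = 394² = 155236)
U - y = -3778920 - 1*155236 = -3778920 - 155236 = -3934156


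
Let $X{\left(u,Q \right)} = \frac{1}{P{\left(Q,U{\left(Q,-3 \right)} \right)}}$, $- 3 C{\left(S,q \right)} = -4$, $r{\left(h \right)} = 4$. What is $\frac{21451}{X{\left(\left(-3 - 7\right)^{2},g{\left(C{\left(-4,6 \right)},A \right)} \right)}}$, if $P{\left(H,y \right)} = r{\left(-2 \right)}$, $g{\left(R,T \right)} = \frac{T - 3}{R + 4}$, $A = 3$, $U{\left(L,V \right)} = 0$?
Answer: $85804$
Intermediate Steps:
$C{\left(S,q \right)} = \frac{4}{3}$ ($C{\left(S,q \right)} = \left(- \frac{1}{3}\right) \left(-4\right) = \frac{4}{3}$)
$g{\left(R,T \right)} = \frac{-3 + T}{4 + R}$
$P{\left(H,y \right)} = 4$
$X{\left(u,Q \right)} = \frac{1}{4}$
$\frac{21451}{X{\left(\left(-3 - 7\right)^{2},g{\left(C{\left(-4,6 \right)},A \right)} \right)}} = 21451 \frac{1}{\frac{1}{4}} = 21451 \cdot 4 = 85804$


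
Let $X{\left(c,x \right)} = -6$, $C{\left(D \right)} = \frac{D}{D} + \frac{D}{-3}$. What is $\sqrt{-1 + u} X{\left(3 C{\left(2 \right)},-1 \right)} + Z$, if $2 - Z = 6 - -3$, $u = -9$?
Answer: $-7 - 6 i \sqrt{10} \approx -7.0 - 18.974 i$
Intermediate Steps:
$C{\left(D \right)} = 1 - \frac{D}{3}$ ($C{\left(D \right)} = 1 + D \left(- \frac{1}{3}\right) = 1 - \frac{D}{3}$)
$Z = -7$ ($Z = 2 - \left(6 - -3\right) = 2 - \left(6 + 3\right) = 2 - 9 = -7$)
$\sqrt{-1 + u} X{\left(3 C{\left(2 \right)},-1 \right)} + Z = \sqrt{-1 - 9} \left(-6\right) - 7 = \sqrt{-10} \left(-6\right) - 7 = i \sqrt{10} \left(-6\right) - 7 = - 6 i \sqrt{10} - 7 = -7 - 6 i \sqrt{10}$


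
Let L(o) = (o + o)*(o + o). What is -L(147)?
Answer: -86436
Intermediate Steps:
L(o) = 4*o**2 (L(o) = (2*o)*(2*o) = 4*o**2)
-L(147) = -4*147**2 = -4*21609 = -1*86436 = -86436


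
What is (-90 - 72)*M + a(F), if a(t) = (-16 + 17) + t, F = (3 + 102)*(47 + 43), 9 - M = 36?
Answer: 13825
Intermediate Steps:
M = -27 (M = 9 - 1*36 = 9 - 36 = -27)
F = 9450 (F = 105*90 = 9450)
a(t) = 1 + t
(-90 - 72)*M + a(F) = (-90 - 72)*(-27) + (1 + 9450) = -162*(-27) + 9451 = 4374 + 9451 = 13825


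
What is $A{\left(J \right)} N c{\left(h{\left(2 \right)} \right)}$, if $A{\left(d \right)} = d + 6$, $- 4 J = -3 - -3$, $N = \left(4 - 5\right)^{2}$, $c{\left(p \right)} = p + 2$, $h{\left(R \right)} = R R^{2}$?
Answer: $60$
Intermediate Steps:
$h{\left(R \right)} = R^{3}$
$c{\left(p \right)} = 2 + p$
$N = 1$ ($N = \left(-1\right)^{2} = 1$)
$J = 0$ ($J = - \frac{-3 - -3}{4} = - \frac{-3 + 3}{4} = \left(- \frac{1}{4}\right) 0 = 0$)
$A{\left(d \right)} = 6 + d$
$A{\left(J \right)} N c{\left(h{\left(2 \right)} \right)} = \left(6 + 0\right) 1 \left(2 + 2^{3}\right) = 6 \cdot 1 \left(2 + 8\right) = 6 \cdot 10 = 60$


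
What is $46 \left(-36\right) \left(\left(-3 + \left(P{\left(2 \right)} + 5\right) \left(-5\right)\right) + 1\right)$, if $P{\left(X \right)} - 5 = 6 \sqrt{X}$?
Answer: $86112 + 49680 \sqrt{2} \approx 1.5637 \cdot 10^{5}$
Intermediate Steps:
$P{\left(X \right)} = 5 + 6 \sqrt{X}$
$46 \left(-36\right) \left(\left(-3 + \left(P{\left(2 \right)} + 5\right) \left(-5\right)\right) + 1\right) = 46 \left(-36\right) \left(\left(-3 + \left(\left(5 + 6 \sqrt{2}\right) + 5\right) \left(-5\right)\right) + 1\right) = - 1656 \left(\left(-3 + \left(10 + 6 \sqrt{2}\right) \left(-5\right)\right) + 1\right) = - 1656 \left(\left(-3 - \left(50 + 30 \sqrt{2}\right)\right) + 1\right) = - 1656 \left(\left(-53 - 30 \sqrt{2}\right) + 1\right) = - 1656 \left(-52 - 30 \sqrt{2}\right) = 86112 + 49680 \sqrt{2}$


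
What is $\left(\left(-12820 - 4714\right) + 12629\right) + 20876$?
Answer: $15971$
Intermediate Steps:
$\left(\left(-12820 - 4714\right) + 12629\right) + 20876 = \left(-17534 + 12629\right) + 20876 = -4905 + 20876 = 15971$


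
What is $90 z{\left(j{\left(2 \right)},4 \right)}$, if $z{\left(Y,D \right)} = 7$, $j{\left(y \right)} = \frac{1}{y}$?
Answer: $630$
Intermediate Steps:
$90 z{\left(j{\left(2 \right)},4 \right)} = 90 \cdot 7 = 630$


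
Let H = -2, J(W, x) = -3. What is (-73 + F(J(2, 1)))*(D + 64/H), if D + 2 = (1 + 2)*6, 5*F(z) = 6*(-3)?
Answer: 6128/5 ≈ 1225.6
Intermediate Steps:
F(z) = -18/5 (F(z) = (6*(-3))/5 = (1/5)*(-18) = -18/5)
D = 16 (D = -2 + (1 + 2)*6 = -2 + 3*6 = -2 + 18 = 16)
(-73 + F(J(2, 1)))*(D + 64/H) = (-73 - 18/5)*(16 + 64/(-2)) = -383*(16 + 64*(-1/2))/5 = -383*(16 - 32)/5 = -383/5*(-16) = 6128/5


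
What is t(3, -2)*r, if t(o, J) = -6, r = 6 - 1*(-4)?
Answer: -60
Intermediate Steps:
r = 10 (r = 6 + 4 = 10)
t(3, -2)*r = -6*10 = -60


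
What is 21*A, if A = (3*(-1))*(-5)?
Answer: 315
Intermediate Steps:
A = 15 (A = -3*(-5) = 15)
21*A = 21*15 = 315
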